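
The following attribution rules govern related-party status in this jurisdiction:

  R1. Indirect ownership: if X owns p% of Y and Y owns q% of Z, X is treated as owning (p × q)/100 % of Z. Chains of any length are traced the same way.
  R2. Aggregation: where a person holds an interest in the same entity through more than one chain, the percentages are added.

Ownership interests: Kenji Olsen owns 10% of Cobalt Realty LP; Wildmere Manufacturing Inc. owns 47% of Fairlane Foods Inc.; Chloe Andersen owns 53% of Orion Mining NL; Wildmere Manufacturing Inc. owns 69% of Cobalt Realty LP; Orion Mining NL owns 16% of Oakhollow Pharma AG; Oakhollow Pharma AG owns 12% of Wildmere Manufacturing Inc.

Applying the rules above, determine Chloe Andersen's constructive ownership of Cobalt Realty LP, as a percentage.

Chain via Orion Mining NL → Oakhollow Pharma AG → Wildmere Manufacturing Inc. (R1): 53% × 16% × 12% × 69% = 0.702144% of Cobalt Realty LP.

0.702144%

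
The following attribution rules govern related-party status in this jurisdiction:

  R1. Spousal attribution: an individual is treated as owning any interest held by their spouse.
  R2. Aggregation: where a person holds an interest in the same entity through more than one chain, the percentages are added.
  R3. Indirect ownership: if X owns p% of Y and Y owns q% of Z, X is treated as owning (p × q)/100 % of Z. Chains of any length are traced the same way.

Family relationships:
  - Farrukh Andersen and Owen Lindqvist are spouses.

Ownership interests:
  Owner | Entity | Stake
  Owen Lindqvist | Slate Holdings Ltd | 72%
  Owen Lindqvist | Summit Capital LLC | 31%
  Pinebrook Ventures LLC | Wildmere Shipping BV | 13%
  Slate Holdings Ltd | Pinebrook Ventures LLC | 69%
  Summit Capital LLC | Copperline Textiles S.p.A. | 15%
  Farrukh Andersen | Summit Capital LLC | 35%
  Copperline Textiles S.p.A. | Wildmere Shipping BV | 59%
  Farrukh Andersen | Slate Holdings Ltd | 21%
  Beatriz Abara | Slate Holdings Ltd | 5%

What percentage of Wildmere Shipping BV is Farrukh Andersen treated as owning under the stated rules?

14.1831%

By spousal attribution (R1), Farrukh Andersen is treated as also owning Owen Lindqvist's interest in Summit Capital LLC, giving 35% + 31% = 66%.
By spousal attribution (R1), Farrukh Andersen is treated as also owning Owen Lindqvist's interest in Slate Holdings Ltd, giving 21% + 72% = 93%.
Chain via Summit Capital LLC → Copperline Textiles S.p.A. (R3): 66% × 15% × 59% = 5.841% of Wildmere Shipping BV.
Chain via Slate Holdings Ltd → Pinebrook Ventures LLC (R3): 93% × 69% × 13% = 8.3421% of Wildmere Shipping BV.
Aggregating (R2): 5.841% + 8.3421% = 14.1831%.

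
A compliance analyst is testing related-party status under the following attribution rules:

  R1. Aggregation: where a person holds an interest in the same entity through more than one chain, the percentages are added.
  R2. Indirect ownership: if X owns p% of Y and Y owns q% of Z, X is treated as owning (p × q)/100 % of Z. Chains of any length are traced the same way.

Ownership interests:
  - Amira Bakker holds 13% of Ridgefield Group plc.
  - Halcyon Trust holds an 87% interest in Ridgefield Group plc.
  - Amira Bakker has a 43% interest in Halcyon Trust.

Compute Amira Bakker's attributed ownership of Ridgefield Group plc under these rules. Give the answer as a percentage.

Chain via Halcyon Trust (R2): 43% × 87% = 37.41% of Ridgefield Group plc.
Direct interest in Ridgefield Group plc: 13%.
Aggregating (R1): 37.41% + 13% = 50.41%.

50.41%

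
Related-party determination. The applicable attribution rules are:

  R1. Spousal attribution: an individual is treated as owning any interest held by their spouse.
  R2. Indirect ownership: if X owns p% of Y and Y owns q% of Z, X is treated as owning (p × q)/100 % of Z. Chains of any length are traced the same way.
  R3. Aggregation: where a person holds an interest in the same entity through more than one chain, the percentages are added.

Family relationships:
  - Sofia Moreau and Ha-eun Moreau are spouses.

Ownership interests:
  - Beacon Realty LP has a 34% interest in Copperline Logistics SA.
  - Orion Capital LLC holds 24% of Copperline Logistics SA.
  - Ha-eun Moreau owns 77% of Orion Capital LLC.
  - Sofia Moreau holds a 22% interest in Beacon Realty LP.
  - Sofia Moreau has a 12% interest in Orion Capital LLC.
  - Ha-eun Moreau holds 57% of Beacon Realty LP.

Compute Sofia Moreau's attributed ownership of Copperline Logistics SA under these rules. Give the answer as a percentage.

By spousal attribution (R1), Sofia Moreau is treated as also owning Ha-eun Moreau's interest in Orion Capital LLC, giving 12% + 77% = 89%.
By spousal attribution (R1), Sofia Moreau is treated as also owning Ha-eun Moreau's interest in Beacon Realty LP, giving 22% + 57% = 79%.
Chain via Orion Capital LLC (R2): 89% × 24% = 21.36% of Copperline Logistics SA.
Chain via Beacon Realty LP (R2): 79% × 34% = 26.86% of Copperline Logistics SA.
Aggregating (R3): 21.36% + 26.86% = 48.22%.

48.22%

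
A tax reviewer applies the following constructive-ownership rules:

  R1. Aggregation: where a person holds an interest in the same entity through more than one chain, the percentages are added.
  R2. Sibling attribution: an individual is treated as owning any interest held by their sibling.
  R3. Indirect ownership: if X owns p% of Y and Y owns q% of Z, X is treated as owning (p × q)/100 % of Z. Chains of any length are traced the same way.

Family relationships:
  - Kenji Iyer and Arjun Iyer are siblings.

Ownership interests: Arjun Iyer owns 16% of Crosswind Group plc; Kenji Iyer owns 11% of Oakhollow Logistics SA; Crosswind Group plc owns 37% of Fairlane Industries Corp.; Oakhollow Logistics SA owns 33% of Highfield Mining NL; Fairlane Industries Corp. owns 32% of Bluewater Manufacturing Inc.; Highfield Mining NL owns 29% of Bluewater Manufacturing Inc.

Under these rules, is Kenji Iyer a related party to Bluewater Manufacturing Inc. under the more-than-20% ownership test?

By sibling attribution (R2), Kenji Iyer is treated as owning Arjun Iyer's 16% interest in Crosswind Group plc.
Chain via Oakhollow Logistics SA → Highfield Mining NL (R3): 11% × 33% × 29% = 1.0527% of Bluewater Manufacturing Inc.
Chain via Crosswind Group plc → Fairlane Industries Corp. (R3): 16% × 37% × 32% = 1.8944% of Bluewater Manufacturing Inc.
Aggregating (R1): 1.0527% + 1.8944% = 2.9471%.
2.9471% does not exceed the 20% threshold, so Kenji is not a related party to Bluewater Manufacturing Inc.

No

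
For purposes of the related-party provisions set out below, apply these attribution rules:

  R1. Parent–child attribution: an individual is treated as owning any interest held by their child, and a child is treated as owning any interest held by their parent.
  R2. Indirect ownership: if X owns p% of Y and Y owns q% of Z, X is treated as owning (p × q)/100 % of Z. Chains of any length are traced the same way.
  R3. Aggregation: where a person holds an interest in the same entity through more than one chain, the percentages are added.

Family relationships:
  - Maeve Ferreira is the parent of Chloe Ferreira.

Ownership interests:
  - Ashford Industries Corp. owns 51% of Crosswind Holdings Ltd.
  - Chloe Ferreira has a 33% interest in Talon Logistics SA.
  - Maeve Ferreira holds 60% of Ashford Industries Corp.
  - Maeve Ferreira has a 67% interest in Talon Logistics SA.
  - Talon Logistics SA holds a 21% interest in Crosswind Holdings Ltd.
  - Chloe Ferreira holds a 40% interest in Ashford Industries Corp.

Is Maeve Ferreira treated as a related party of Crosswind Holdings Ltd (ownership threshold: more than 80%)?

By parent–child attribution (R1), Maeve Ferreira is treated as also owning Chloe Ferreira's interest in Ashford Industries Corp, giving 60% + 40% = 100%.
By parent–child attribution (R1), Maeve Ferreira is treated as also owning Chloe Ferreira's interest in Talon Logistics SA, giving 67% + 33% = 100%.
Chain via Ashford Industries Corp. (R2): 100% × 51% = 51% of Crosswind Holdings Ltd.
Chain via Talon Logistics SA (R2): 100% × 21% = 21% of Crosswind Holdings Ltd.
Aggregating (R3): 51% + 21% = 72%.
72% does not exceed the 80% threshold, so Maeve is not a related party to Crosswind Holdings Ltd.

No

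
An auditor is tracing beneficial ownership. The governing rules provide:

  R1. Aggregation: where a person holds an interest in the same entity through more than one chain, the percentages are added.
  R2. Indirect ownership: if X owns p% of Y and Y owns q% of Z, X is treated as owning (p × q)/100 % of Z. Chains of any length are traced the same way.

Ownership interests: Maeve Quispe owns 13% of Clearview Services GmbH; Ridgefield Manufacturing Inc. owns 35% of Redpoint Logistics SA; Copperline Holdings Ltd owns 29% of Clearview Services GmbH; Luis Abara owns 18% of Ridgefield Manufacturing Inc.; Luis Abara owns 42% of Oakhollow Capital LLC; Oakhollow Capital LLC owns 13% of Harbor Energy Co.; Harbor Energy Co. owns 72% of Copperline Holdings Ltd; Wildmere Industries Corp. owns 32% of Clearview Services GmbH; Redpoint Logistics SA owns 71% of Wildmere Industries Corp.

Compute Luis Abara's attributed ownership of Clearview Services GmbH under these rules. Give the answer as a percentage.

2.571408%

Chain via Ridgefield Manufacturing Inc. → Redpoint Logistics SA → Wildmere Industries Corp. (R2): 18% × 35% × 71% × 32% = 1.43136% of Clearview Services GmbH.
Chain via Oakhollow Capital LLC → Harbor Energy Co. → Copperline Holdings Ltd (R2): 42% × 13% × 72% × 29% = 1.140048% of Clearview Services GmbH.
Aggregating (R1): 1.43136% + 1.140048% = 2.571408%.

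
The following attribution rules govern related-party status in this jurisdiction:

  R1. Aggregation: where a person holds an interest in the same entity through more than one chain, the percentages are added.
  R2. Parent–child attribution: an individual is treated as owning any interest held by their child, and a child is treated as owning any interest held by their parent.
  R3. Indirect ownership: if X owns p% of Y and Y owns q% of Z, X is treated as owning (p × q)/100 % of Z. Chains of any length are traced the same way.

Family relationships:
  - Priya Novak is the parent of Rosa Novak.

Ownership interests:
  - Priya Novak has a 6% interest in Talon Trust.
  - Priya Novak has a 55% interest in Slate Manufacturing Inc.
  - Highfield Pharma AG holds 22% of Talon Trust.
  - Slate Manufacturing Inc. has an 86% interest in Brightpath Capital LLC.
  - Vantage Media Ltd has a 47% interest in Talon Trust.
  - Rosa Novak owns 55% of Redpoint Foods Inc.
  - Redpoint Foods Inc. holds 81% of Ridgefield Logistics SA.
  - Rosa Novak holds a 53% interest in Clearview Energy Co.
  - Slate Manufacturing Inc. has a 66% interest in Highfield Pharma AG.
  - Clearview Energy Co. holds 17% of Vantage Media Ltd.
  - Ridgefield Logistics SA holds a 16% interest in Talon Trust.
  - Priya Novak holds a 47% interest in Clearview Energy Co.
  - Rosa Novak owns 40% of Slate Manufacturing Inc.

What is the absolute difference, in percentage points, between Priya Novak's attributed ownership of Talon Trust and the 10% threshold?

By parent–child attribution (R2), Priya Novak is treated as also owning Rosa Novak's interest in Clearview Energy Co, giving 47% + 53% = 100%.
By parent–child attribution (R2), Priya Novak is treated as also owning Rosa Novak's interest in Slate Manufacturing Inc, giving 55% + 40% = 95%.
By parent–child attribution (R2), Priya Novak is treated as owning Rosa Novak's 55% interest in Redpoint Foods Inc.
Chain via Clearview Energy Co. → Vantage Media Ltd (R3): 100% × 17% × 47% = 7.99% of Talon Trust.
Chain via Slate Manufacturing Inc. → Highfield Pharma AG (R3): 95% × 66% × 22% = 13.794% of Talon Trust.
Direct interest in Talon Trust: 6%.
Chain via Redpoint Foods Inc. → Ridgefield Logistics SA (R3): 55% × 81% × 16% = 7.128% of Talon Trust.
Aggregating (R1): 7.99% + 13.794% + 6% + 7.128% = 34.912%.
34.912% exceeds the 10% threshold by 24.912 percentage points.

24.912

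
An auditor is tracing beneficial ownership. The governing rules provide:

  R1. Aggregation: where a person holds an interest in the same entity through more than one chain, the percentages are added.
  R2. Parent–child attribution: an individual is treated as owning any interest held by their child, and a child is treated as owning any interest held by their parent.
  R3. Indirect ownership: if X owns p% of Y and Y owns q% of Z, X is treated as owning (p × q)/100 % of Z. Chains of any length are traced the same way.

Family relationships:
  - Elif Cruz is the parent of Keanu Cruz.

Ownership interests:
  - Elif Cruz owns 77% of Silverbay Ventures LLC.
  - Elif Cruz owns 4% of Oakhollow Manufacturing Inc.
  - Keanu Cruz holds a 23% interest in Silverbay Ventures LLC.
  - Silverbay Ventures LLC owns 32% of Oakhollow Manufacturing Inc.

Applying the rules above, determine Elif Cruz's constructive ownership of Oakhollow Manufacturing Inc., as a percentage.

36%

By parent–child attribution (R2), Elif Cruz is treated as also owning Keanu Cruz's interest in Silverbay Ventures LLC, giving 77% + 23% = 100%.
Chain via Silverbay Ventures LLC (R3): 100% × 32% = 32% of Oakhollow Manufacturing Inc.
Direct interest in Oakhollow Manufacturing Inc: 4%.
Aggregating (R1): 32% + 4% = 36%.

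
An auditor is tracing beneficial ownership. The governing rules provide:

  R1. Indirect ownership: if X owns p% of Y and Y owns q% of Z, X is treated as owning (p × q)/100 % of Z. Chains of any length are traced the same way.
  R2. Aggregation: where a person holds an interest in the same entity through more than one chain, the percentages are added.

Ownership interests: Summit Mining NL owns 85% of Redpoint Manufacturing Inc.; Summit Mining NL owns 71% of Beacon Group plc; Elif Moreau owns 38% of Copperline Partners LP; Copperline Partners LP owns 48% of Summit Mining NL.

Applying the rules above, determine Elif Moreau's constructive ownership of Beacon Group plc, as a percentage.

Chain via Copperline Partners LP → Summit Mining NL (R1): 38% × 48% × 71% = 12.9504% of Beacon Group plc.

12.9504%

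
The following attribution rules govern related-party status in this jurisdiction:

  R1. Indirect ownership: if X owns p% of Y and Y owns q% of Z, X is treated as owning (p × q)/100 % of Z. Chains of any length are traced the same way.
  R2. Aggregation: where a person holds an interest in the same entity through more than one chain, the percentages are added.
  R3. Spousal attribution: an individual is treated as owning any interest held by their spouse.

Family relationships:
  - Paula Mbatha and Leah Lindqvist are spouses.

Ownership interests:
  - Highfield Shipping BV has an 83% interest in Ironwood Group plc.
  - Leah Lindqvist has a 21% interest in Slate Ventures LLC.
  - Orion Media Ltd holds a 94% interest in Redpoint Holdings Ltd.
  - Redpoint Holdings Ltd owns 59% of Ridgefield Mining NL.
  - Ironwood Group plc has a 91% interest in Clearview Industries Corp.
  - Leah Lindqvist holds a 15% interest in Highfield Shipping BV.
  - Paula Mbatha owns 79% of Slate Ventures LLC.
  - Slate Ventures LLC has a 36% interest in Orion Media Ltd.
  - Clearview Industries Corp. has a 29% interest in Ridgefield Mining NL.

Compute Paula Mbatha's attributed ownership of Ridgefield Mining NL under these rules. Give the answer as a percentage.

By spousal attribution (R3), Paula Mbatha is treated as also owning Leah Lindqvist's interest in Slate Ventures LLC, giving 79% + 21% = 100%.
By spousal attribution (R3), Paula Mbatha is treated as owning Leah Lindqvist's 15% interest in Highfield Shipping BV.
Chain via Slate Ventures LLC → Orion Media Ltd → Redpoint Holdings Ltd (R1): 100% × 36% × 94% × 59% = 19.9656% of Ridgefield Mining NL.
Chain via Highfield Shipping BV → Ironwood Group plc → Clearview Industries Corp. (R1): 15% × 83% × 91% × 29% = 3.285555% of Ridgefield Mining NL.
Aggregating (R2): 19.9656% + 3.285555% = 23.251155%.

23.251155%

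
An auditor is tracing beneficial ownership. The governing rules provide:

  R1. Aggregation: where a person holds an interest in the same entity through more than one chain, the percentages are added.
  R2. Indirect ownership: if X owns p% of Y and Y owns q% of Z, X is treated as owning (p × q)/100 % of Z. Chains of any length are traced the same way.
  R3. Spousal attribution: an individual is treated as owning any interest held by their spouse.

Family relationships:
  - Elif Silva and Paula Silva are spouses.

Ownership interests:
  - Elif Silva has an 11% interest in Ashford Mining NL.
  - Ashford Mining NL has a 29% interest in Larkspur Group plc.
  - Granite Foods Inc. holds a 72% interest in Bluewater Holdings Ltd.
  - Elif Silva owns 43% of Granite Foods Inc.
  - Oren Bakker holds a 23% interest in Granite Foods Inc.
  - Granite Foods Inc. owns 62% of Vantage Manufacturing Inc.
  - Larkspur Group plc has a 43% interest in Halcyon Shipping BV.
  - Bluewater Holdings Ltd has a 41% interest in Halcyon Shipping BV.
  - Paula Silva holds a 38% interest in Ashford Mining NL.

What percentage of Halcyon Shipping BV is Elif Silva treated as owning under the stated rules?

18.8039%

By spousal attribution (R3), Elif Silva is treated as also owning Paula Silva's interest in Ashford Mining NL, giving 11% + 38% = 49%.
Chain via Ashford Mining NL → Larkspur Group plc (R2): 49% × 29% × 43% = 6.1103% of Halcyon Shipping BV.
Chain via Granite Foods Inc. → Bluewater Holdings Ltd (R2): 43% × 72% × 41% = 12.6936% of Halcyon Shipping BV.
Aggregating (R1): 6.1103% + 12.6936% = 18.8039%.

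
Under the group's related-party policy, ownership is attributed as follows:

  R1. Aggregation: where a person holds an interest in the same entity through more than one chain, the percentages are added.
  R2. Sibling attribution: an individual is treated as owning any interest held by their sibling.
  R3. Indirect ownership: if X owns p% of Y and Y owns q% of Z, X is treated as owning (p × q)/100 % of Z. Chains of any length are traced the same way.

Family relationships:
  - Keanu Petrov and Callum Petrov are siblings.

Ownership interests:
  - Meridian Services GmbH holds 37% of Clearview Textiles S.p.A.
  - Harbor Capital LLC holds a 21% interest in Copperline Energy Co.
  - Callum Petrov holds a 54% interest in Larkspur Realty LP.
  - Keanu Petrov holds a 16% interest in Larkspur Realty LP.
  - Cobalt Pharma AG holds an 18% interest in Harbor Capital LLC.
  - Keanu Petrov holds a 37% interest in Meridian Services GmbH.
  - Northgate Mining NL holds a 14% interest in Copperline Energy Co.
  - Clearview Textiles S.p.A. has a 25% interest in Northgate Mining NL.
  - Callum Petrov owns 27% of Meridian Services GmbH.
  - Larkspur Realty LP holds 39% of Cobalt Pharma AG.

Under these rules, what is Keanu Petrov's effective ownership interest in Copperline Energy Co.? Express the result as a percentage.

1.86074%

By sibling attribution (R2), Keanu Petrov is treated as also owning Callum Petrov's interest in Meridian Services GmbH, giving 37% + 27% = 64%.
By sibling attribution (R2), Keanu Petrov is treated as also owning Callum Petrov's interest in Larkspur Realty LP, giving 16% + 54% = 70%.
Chain via Meridian Services GmbH → Clearview Textiles S.p.A. → Northgate Mining NL (R3): 64% × 37% × 25% × 14% = 0.8288% of Copperline Energy Co.
Chain via Larkspur Realty LP → Cobalt Pharma AG → Harbor Capital LLC (R3): 70% × 39% × 18% × 21% = 1.03194% of Copperline Energy Co.
Aggregating (R1): 0.8288% + 1.03194% = 1.86074%.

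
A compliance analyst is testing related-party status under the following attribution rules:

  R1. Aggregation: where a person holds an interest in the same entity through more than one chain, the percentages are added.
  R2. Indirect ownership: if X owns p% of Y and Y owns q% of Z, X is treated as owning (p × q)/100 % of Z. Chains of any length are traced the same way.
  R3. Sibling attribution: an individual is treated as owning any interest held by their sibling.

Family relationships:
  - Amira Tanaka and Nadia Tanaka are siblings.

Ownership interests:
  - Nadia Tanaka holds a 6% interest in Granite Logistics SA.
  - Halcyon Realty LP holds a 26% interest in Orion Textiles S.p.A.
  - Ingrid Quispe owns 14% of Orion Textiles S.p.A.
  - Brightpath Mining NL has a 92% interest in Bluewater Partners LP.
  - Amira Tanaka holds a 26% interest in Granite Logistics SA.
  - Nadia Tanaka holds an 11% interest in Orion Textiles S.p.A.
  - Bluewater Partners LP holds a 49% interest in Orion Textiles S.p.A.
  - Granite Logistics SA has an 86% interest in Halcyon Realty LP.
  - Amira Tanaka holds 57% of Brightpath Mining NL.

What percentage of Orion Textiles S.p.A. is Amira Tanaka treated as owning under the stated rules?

43.8508%

By sibling attribution (R3), Amira Tanaka is treated as also owning Nadia Tanaka's interest in Granite Logistics SA, giving 26% + 6% = 32%.
By sibling attribution (R3), Amira Tanaka is treated as owning Nadia Tanaka's 11% interest in Orion Textiles S.p.A.
Chain via Brightpath Mining NL → Bluewater Partners LP (R2): 57% × 92% × 49% = 25.6956% of Orion Textiles S.p.A.
Chain via Granite Logistics SA → Halcyon Realty LP (R2): 32% × 86% × 26% = 7.1552% of Orion Textiles S.p.A.
Direct interest in Orion Textiles S.p.A: 11%.
Aggregating (R1): 25.6956% + 7.1552% + 11% = 43.8508%.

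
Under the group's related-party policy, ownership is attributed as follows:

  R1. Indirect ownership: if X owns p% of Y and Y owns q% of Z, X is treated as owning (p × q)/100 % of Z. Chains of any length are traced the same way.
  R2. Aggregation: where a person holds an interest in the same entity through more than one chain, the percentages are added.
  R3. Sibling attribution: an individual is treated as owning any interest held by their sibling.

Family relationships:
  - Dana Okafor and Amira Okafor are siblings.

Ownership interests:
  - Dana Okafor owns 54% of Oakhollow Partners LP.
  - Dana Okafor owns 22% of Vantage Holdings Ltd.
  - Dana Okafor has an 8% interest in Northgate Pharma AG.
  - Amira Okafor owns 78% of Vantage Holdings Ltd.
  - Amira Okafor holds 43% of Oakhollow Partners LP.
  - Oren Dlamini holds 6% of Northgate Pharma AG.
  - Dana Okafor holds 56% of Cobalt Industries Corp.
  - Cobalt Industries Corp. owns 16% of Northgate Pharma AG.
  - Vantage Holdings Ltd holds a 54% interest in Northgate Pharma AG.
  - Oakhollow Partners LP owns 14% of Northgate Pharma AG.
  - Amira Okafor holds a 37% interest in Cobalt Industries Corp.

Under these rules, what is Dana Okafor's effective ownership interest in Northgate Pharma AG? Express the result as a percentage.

90.46%

By sibling attribution (R3), Dana Okafor is treated as also owning Amira Okafor's interest in Oakhollow Partners LP, giving 54% + 43% = 97%.
By sibling attribution (R3), Dana Okafor is treated as also owning Amira Okafor's interest in Cobalt Industries Corp, giving 56% + 37% = 93%.
By sibling attribution (R3), Dana Okafor is treated as also owning Amira Okafor's interest in Vantage Holdings Ltd, giving 22% + 78% = 100%.
Chain via Oakhollow Partners LP (R1): 97% × 14% = 13.58% of Northgate Pharma AG.
Chain via Cobalt Industries Corp. (R1): 93% × 16% = 14.88% of Northgate Pharma AG.
Chain via Vantage Holdings Ltd (R1): 100% × 54% = 54% of Northgate Pharma AG.
Direct interest in Northgate Pharma AG: 8%.
Aggregating (R2): 13.58% + 14.88% + 54% + 8% = 90.46%.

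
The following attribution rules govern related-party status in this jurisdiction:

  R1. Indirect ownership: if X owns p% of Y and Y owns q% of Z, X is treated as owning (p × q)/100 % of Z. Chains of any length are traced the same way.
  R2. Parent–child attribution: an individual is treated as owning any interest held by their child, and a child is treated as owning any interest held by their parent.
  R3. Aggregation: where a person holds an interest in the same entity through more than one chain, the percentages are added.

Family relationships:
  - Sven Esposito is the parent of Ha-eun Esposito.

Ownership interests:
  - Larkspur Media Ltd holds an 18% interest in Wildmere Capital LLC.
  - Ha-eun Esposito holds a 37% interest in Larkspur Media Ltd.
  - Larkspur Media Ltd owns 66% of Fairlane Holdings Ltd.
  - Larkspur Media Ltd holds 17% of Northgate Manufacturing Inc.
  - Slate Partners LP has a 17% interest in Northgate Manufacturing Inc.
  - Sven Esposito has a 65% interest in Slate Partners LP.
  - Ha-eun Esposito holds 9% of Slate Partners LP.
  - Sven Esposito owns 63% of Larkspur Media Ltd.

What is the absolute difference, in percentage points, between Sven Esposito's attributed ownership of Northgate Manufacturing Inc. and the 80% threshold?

By parent–child attribution (R2), Sven Esposito is treated as also owning Ha-eun Esposito's interest in Slate Partners LP, giving 65% + 9% = 74%.
By parent–child attribution (R2), Sven Esposito is treated as also owning Ha-eun Esposito's interest in Larkspur Media Ltd, giving 63% + 37% = 100%.
Chain via Slate Partners LP (R1): 74% × 17% = 12.58% of Northgate Manufacturing Inc.
Chain via Larkspur Media Ltd (R1): 100% × 17% = 17% of Northgate Manufacturing Inc.
Aggregating (R3): 12.58% + 17% = 29.58%.
29.58% falls short of the 80% threshold by 50.42 percentage points.

50.42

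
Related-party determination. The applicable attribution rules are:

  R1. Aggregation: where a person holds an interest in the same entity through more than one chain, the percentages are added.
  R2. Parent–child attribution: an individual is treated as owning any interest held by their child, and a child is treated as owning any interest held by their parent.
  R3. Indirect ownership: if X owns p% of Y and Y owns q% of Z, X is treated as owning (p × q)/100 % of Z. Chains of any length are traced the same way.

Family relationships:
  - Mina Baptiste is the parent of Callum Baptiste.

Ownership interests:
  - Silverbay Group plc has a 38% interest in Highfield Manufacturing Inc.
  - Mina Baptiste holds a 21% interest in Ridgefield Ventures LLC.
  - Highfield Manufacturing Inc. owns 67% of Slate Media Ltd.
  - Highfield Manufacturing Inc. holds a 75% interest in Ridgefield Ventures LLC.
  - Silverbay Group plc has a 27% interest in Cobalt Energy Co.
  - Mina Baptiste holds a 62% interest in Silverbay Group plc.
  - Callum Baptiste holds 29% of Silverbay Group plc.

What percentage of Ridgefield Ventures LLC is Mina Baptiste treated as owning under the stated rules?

46.935%

By parent–child attribution (R2), Mina Baptiste is treated as also owning Callum Baptiste's interest in Silverbay Group plc, giving 62% + 29% = 91%.
Chain via Silverbay Group plc → Highfield Manufacturing Inc. (R3): 91% × 38% × 75% = 25.935% of Ridgefield Ventures LLC.
Direct interest in Ridgefield Ventures LLC: 21%.
Aggregating (R1): 25.935% + 21% = 46.935%.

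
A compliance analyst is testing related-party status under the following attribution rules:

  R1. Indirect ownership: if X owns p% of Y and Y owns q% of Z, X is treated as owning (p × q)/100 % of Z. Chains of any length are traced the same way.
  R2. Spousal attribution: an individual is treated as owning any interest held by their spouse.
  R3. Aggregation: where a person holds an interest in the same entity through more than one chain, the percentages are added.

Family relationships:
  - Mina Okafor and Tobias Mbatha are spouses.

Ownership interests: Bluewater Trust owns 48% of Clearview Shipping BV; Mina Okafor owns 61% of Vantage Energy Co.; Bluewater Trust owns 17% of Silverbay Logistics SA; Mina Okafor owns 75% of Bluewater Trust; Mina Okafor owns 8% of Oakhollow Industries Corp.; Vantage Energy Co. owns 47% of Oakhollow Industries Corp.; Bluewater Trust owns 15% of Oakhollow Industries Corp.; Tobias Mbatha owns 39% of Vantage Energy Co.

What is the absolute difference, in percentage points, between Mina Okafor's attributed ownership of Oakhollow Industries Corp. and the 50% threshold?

By spousal attribution (R2), Mina Okafor is treated as also owning Tobias Mbatha's interest in Vantage Energy Co, giving 61% + 39% = 100%.
Chain via Bluewater Trust (R1): 75% × 15% = 11.25% of Oakhollow Industries Corp.
Chain via Vantage Energy Co. (R1): 100% × 47% = 47% of Oakhollow Industries Corp.
Direct interest in Oakhollow Industries Corp: 8%.
Aggregating (R3): 11.25% + 47% + 8% = 66.25%.
66.25% exceeds the 50% threshold by 16.25 percentage points.

16.25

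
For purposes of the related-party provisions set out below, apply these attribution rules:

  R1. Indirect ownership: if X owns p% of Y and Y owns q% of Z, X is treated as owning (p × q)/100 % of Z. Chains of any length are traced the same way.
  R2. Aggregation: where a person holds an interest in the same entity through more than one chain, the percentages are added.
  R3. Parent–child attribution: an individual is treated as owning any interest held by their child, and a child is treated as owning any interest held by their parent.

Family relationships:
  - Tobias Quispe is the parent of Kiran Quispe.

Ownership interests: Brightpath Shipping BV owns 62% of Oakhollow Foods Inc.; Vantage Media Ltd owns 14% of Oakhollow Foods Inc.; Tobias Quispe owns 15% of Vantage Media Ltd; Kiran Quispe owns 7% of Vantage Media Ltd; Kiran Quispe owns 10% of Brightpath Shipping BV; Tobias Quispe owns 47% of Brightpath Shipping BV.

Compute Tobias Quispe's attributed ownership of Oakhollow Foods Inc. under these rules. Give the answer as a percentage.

By parent–child attribution (R3), Tobias Quispe is treated as also owning Kiran Quispe's interest in Vantage Media Ltd, giving 15% + 7% = 22%.
By parent–child attribution (R3), Tobias Quispe is treated as also owning Kiran Quispe's interest in Brightpath Shipping BV, giving 47% + 10% = 57%.
Chain via Vantage Media Ltd (R1): 22% × 14% = 3.08% of Oakhollow Foods Inc.
Chain via Brightpath Shipping BV (R1): 57% × 62% = 35.34% of Oakhollow Foods Inc.
Aggregating (R2): 3.08% + 35.34% = 38.42%.

38.42%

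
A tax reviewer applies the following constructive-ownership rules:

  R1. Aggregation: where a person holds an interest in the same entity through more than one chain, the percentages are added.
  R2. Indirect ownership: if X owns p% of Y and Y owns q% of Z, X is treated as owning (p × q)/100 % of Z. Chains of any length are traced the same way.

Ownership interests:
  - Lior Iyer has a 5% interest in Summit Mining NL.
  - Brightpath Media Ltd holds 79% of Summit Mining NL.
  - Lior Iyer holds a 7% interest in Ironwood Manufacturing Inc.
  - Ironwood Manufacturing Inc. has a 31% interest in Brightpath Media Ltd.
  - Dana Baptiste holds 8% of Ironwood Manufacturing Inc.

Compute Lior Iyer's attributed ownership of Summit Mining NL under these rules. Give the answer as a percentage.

6.7143%

Chain via Ironwood Manufacturing Inc. → Brightpath Media Ltd (R2): 7% × 31% × 79% = 1.7143% of Summit Mining NL.
Direct interest in Summit Mining NL: 5%.
Aggregating (R1): 1.7143% + 5% = 6.7143%.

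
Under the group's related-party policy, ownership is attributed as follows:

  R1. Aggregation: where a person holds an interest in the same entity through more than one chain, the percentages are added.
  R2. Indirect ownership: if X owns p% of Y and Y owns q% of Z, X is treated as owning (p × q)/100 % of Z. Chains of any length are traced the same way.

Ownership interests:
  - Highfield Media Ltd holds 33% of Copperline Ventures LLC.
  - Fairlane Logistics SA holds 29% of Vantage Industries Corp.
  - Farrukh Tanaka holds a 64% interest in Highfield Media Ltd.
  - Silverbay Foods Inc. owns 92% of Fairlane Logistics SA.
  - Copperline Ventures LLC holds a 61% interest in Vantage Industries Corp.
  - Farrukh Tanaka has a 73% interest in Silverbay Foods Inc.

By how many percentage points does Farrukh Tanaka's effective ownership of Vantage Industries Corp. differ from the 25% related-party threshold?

Chain via Silverbay Foods Inc. → Fairlane Logistics SA (R2): 73% × 92% × 29% = 19.4764% of Vantage Industries Corp.
Chain via Highfield Media Ltd → Copperline Ventures LLC (R2): 64% × 33% × 61% = 12.8832% of Vantage Industries Corp.
Aggregating (R1): 19.4764% + 12.8832% = 32.3596%.
32.3596% exceeds the 25% threshold by 7.3596 percentage points.

7.3596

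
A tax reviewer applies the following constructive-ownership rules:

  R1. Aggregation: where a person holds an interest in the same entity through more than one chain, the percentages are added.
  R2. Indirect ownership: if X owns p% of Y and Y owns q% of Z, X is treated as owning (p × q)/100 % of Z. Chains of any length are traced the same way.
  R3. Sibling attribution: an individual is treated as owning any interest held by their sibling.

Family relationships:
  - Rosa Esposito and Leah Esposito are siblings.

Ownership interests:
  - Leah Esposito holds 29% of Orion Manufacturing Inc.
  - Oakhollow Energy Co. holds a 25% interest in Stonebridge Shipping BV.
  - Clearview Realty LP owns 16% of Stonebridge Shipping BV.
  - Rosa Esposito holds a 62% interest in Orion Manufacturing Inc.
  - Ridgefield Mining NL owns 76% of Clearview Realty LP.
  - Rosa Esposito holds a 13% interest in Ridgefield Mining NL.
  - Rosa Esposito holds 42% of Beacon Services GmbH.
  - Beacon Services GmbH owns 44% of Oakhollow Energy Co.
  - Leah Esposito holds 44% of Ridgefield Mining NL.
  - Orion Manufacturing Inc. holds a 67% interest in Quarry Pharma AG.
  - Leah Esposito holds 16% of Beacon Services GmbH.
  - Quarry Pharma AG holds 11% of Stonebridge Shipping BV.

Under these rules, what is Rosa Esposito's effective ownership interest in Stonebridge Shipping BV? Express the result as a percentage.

20.0179%

By sibling attribution (R3), Rosa Esposito is treated as also owning Leah Esposito's interest in Ridgefield Mining NL, giving 13% + 44% = 57%.
By sibling attribution (R3), Rosa Esposito is treated as also owning Leah Esposito's interest in Orion Manufacturing Inc, giving 62% + 29% = 91%.
By sibling attribution (R3), Rosa Esposito is treated as also owning Leah Esposito's interest in Beacon Services GmbH, giving 42% + 16% = 58%.
Chain via Ridgefield Mining NL → Clearview Realty LP (R2): 57% × 76% × 16% = 6.9312% of Stonebridge Shipping BV.
Chain via Orion Manufacturing Inc. → Quarry Pharma AG (R2): 91% × 67% × 11% = 6.7067% of Stonebridge Shipping BV.
Chain via Beacon Services GmbH → Oakhollow Energy Co. (R2): 58% × 44% × 25% = 6.38% of Stonebridge Shipping BV.
Aggregating (R1): 6.9312% + 6.7067% + 6.38% = 20.0179%.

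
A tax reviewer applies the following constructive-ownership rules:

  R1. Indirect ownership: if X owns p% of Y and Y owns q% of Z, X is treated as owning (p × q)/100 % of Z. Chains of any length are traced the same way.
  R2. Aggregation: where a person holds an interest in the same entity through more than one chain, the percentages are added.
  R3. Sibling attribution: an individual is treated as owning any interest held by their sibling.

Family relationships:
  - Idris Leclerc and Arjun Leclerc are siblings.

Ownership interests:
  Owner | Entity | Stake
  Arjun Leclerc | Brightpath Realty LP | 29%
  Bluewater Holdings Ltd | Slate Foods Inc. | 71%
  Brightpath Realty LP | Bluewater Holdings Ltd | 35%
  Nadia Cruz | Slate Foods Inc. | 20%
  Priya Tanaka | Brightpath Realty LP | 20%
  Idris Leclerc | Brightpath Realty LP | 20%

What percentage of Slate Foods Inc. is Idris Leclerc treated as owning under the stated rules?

12.1765%

By sibling attribution (R3), Idris Leclerc is treated as also owning Arjun Leclerc's interest in Brightpath Realty LP, giving 20% + 29% = 49%.
Chain via Brightpath Realty LP → Bluewater Holdings Ltd (R1): 49% × 35% × 71% = 12.1765% of Slate Foods Inc.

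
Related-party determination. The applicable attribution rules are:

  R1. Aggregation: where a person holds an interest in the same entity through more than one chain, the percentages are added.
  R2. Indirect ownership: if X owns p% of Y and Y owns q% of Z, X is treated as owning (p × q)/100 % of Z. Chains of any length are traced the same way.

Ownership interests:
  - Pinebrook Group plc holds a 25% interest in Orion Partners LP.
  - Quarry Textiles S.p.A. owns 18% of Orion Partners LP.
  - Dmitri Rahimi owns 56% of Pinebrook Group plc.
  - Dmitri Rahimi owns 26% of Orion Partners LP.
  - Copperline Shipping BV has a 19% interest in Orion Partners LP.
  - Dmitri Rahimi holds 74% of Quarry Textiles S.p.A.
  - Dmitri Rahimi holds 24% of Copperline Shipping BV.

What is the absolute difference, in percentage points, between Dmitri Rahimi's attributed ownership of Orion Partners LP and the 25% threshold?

Chain via Copperline Shipping BV (R2): 24% × 19% = 4.56% of Orion Partners LP.
Chain via Pinebrook Group plc (R2): 56% × 25% = 14% of Orion Partners LP.
Chain via Quarry Textiles S.p.A. (R2): 74% × 18% = 13.32% of Orion Partners LP.
Direct interest in Orion Partners LP: 26%.
Aggregating (R1): 4.56% + 14% + 13.32% + 26% = 57.88%.
57.88% exceeds the 25% threshold by 32.88 percentage points.

32.88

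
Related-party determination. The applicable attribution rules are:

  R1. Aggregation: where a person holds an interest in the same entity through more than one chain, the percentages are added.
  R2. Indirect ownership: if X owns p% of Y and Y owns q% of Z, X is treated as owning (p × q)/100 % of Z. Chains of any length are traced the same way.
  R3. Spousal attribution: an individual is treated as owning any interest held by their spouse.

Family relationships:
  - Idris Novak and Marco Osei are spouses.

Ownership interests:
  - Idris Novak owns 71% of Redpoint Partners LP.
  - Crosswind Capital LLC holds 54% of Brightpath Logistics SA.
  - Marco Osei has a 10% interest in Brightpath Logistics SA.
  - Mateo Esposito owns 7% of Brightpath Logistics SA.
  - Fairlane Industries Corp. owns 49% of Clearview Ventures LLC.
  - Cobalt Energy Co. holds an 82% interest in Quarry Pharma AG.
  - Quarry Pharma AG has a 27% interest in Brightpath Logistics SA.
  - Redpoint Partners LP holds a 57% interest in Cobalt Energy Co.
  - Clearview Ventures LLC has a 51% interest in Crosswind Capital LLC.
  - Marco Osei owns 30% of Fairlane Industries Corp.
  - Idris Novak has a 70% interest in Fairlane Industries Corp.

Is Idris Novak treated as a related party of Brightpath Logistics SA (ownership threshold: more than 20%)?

Yes

By spousal attribution (R3), Idris Novak is treated as also owning Marco Osei's interest in Fairlane Industries Corp, giving 70% + 30% = 100%.
By spousal attribution (R3), Idris Novak is treated as owning Marco Osei's 10% interest in Brightpath Logistics SA.
Chain via Redpoint Partners LP → Cobalt Energy Co. → Quarry Pharma AG (R2): 71% × 57% × 82% × 27% = 8.960058% of Brightpath Logistics SA.
Chain via Fairlane Industries Corp. → Clearview Ventures LLC → Crosswind Capital LLC (R2): 100% × 49% × 51% × 54% = 13.4946% of Brightpath Logistics SA.
Direct interest in Brightpath Logistics SA: 10%.
Aggregating (R1): 8.960058% + 13.4946% + 10% = 32.454658%.
32.454658% exceeds the 20% threshold, so Idris is a related party to Brightpath Logistics SA.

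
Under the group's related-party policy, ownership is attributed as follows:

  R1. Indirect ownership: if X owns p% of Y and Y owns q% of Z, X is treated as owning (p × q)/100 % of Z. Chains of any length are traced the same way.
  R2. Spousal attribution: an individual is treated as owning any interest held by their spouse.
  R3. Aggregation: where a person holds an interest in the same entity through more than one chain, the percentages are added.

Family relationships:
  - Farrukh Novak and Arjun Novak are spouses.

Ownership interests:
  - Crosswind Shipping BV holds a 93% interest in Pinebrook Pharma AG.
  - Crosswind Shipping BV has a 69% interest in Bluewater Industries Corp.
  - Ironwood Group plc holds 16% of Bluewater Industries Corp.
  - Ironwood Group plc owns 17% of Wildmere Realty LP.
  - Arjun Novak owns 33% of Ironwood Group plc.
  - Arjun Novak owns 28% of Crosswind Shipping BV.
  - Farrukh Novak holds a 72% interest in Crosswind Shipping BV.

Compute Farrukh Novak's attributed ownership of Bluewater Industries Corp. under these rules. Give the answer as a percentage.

74.28%

By spousal attribution (R2), Farrukh Novak is treated as also owning Arjun Novak's interest in Crosswind Shipping BV, giving 72% + 28% = 100%.
By spousal attribution (R2), Farrukh Novak is treated as owning Arjun Novak's 33% interest in Ironwood Group plc.
Chain via Crosswind Shipping BV (R1): 100% × 69% = 69% of Bluewater Industries Corp.
Chain via Ironwood Group plc (R1): 33% × 16% = 5.28% of Bluewater Industries Corp.
Aggregating (R3): 69% + 5.28% = 74.28%.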